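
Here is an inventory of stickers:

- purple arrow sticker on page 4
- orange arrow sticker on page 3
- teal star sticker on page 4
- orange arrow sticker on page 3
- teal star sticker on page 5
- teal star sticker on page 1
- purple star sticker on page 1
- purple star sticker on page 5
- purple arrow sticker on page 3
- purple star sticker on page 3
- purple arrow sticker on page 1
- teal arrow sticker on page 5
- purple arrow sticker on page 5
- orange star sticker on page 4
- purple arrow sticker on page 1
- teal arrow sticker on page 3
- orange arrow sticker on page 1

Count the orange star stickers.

1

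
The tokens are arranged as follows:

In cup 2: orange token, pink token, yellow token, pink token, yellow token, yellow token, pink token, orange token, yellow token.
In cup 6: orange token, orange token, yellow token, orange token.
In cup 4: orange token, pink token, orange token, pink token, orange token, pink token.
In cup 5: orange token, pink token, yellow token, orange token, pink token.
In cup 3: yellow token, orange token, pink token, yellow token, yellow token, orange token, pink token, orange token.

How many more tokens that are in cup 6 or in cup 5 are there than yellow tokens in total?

tokens in cup 6 or in cup 5: 9.
yellow tokens: 9.
9 − 9 = 0.

0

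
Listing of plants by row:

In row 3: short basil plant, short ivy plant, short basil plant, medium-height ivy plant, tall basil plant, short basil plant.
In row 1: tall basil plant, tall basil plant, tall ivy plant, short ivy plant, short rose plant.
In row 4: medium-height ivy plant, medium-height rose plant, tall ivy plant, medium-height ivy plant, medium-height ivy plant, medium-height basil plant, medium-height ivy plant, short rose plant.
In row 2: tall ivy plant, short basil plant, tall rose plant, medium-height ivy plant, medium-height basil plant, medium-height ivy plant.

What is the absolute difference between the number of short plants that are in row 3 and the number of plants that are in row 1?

1

short plants in row 3: 4. plants in row 1: 5.
|4 − 5| = 5 − 4 = 1.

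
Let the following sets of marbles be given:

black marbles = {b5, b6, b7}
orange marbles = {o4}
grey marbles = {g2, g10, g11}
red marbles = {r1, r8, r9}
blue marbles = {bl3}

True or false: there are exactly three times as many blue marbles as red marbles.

False

blue marbles: 1.
red marbles: 3.
The claim requires 1 = 3 × 3 = 9, which does not hold.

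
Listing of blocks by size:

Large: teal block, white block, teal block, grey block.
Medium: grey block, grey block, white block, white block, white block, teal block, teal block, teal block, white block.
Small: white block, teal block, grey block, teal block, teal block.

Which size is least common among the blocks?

Counts by size: medium 9, small 5, large 4.
The minimum is 4, held uniquely by large.

large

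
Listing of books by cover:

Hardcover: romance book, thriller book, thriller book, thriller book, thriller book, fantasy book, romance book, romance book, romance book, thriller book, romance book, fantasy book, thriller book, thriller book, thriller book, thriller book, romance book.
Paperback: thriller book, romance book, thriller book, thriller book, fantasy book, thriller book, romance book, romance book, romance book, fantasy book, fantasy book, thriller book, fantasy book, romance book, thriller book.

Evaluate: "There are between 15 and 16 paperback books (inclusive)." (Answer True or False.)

|paperback books| = 15.
The claim requires 15 ≤ 15 ≤ 16, which holds.

True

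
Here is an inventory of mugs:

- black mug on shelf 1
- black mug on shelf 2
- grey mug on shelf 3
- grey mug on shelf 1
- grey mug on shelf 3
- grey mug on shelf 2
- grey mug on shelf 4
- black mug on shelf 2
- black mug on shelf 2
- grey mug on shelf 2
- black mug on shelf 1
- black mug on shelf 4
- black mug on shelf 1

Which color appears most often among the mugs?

Counts by color: black 7, grey 6.
The maximum is 7, held uniquely by black.

black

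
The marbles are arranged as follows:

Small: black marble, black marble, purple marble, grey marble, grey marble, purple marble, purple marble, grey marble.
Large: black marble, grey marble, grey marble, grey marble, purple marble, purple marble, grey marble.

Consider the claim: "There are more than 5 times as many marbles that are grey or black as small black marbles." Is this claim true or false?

|marbles that are grey or black| = 10.
|small black marbles| = 2.
The claim requires 10 > 5 × 2 = 10, which does not hold.

False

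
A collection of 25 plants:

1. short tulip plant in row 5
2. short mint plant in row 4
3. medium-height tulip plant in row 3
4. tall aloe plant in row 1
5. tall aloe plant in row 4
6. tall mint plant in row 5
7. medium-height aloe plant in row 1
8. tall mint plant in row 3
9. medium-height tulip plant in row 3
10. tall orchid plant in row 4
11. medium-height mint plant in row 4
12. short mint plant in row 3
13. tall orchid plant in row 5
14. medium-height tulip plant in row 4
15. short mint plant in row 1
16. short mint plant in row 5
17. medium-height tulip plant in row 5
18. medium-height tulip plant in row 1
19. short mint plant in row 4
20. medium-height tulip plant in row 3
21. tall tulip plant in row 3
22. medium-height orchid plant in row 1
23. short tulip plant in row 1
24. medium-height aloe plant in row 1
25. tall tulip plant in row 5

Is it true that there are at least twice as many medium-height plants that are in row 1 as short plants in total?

|medium-height plants in row 1| = 4.
|short plants| = 7.
The claim requires 4 ≥ 2 × 7 = 14, which does not hold.

False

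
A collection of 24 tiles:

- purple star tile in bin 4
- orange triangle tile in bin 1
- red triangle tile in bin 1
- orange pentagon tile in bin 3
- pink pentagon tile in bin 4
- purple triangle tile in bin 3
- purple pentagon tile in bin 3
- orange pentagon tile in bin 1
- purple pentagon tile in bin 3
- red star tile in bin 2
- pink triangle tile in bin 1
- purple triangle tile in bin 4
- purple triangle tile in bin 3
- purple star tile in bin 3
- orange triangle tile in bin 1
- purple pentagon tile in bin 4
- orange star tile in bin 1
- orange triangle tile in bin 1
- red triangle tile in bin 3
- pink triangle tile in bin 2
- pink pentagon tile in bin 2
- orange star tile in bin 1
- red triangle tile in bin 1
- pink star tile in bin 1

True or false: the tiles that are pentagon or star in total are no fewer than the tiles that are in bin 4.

True

tiles that are pentagon or star: 13.
tiles in bin 4: 4.
The claim requires 13 ≥ 4, which holds.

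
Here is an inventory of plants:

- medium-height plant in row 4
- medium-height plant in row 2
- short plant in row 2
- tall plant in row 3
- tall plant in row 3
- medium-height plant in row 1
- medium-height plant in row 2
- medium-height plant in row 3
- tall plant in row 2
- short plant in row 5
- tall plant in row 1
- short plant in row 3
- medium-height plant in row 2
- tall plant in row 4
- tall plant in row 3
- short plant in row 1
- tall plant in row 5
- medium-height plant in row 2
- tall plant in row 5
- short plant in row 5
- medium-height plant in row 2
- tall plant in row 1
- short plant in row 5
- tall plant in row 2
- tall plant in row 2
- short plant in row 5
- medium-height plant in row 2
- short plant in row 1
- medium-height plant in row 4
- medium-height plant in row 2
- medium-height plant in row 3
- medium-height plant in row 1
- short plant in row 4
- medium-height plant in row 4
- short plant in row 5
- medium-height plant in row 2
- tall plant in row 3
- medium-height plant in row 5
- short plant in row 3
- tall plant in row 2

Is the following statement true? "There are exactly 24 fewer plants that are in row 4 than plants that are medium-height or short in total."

|plants in row 4| = 5.
|plants that are medium-height or short| = 27.
The claim requires 27 − 5 (= 22) to equal 24, which does not hold.

False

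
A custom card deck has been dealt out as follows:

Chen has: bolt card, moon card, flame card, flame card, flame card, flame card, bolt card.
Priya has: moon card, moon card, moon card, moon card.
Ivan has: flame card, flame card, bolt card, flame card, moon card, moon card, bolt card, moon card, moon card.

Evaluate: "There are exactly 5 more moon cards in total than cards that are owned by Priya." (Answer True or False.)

There are 9 moon cards.
Count of cards owned by Priya: 4.
The claim requires 9 − 4 (= 5) to equal 5, which holds.

True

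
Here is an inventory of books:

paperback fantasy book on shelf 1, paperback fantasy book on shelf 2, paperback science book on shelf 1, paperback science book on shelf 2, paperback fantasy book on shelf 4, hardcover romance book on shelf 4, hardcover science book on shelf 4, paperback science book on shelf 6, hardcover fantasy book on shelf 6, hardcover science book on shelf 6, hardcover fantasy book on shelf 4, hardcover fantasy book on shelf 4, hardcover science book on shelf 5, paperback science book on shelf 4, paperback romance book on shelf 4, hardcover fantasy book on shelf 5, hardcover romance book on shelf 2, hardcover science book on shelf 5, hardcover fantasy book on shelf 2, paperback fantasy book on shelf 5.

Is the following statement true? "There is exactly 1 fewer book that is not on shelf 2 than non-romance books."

True

There are 16 books that are not on shelf 2.
There are 17 non-romance books.
The claim requires 17 − 16 (= 1) to equal 1, which holds.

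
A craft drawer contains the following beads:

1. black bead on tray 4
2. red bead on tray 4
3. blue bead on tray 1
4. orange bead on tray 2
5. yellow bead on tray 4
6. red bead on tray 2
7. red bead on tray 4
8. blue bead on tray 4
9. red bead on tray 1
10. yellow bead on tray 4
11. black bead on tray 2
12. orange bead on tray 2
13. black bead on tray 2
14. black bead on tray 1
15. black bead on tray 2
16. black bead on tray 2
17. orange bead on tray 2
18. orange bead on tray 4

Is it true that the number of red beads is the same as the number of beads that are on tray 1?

red beads: 4.
beads on tray 1: 3.
The claim requires 4 = 3, which does not hold.

False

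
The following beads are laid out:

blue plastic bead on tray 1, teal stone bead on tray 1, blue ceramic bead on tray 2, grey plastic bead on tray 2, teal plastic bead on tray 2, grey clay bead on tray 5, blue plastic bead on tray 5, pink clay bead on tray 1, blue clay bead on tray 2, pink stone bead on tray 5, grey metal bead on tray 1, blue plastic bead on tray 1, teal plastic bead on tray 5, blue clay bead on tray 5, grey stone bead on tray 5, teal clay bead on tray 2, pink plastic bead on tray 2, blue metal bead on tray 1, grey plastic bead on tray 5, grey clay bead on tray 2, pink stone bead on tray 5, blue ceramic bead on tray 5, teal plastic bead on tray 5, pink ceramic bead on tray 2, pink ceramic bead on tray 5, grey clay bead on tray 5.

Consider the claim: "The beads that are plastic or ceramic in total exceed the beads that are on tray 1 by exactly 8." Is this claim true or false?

False

There are 13 beads that are plastic or ceramic.
There are 6 beads on tray 1.
The claim requires 13 − 6 (= 7) to equal 8, which does not hold.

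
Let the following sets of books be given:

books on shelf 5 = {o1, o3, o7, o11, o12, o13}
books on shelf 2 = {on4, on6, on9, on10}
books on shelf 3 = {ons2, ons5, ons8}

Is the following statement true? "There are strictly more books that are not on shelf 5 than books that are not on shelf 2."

|books that are not on shelf 5| = 7.
|books that are not on shelf 2| = 9.
The claim requires 7 > 9, which does not hold.

False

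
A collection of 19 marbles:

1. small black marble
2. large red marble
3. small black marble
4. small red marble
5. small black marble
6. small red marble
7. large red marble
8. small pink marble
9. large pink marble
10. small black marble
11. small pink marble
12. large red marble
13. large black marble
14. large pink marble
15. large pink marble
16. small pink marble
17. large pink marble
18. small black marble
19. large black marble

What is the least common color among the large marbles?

Counts by color (restricted to large marbles): pink 4, red 3, black 2.
The minimum is 2, held uniquely by black.

black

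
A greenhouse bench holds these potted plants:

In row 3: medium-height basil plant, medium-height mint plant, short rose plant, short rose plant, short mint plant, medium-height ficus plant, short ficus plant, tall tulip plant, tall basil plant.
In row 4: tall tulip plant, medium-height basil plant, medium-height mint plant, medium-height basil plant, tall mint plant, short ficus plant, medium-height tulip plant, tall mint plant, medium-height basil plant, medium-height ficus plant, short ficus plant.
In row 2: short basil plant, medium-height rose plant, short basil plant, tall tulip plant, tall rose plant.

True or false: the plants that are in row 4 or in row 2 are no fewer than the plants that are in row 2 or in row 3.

True

There are 16 plants in row 4 or in row 2.
There are 14 plants in row 2 or in row 3.
The claim requires 16 ≥ 14, which holds.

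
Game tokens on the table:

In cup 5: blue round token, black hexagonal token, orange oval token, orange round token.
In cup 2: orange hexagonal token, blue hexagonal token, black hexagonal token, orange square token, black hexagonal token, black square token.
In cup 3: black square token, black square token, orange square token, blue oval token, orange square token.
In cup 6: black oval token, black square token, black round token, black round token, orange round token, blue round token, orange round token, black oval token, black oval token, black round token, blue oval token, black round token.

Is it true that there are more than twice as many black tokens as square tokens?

False

black tokens: 14.
square tokens: 7.
The claim requires 14 > 2 × 7 = 14, which does not hold.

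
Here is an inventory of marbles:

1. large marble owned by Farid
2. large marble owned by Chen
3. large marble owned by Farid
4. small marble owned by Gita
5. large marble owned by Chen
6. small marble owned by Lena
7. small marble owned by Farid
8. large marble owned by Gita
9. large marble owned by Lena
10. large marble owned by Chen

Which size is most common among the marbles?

large

Counts by size: large 7, small 3.
The maximum is 7, held uniquely by large.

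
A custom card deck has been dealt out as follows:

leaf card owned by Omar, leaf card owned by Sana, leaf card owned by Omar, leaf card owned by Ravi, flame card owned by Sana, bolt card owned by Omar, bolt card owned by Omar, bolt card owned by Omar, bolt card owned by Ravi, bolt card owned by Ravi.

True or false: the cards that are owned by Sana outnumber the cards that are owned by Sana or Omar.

cards owned by Sana: 2.
cards owned by Sana or Omar: 7.
The claim requires 2 > 7, which does not hold.

False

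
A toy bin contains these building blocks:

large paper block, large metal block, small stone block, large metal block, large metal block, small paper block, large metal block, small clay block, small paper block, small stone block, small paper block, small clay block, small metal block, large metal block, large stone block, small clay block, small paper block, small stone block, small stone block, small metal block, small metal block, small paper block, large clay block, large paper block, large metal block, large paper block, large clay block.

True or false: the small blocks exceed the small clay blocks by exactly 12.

True

|small blocks| = 15.
|small clay blocks| = 3.
The claim requires 15 − 3 (= 12) to equal 12, which holds.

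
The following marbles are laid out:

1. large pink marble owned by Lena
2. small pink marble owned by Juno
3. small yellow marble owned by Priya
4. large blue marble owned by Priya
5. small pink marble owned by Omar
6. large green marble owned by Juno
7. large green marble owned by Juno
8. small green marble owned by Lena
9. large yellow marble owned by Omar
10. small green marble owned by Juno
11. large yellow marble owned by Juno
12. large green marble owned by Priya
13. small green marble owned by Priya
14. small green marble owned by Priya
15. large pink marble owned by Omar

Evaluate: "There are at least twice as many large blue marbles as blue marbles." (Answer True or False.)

False

There is 1 large blue marble.
There is 1 blue marble.
The claim requires 1 ≥ 2 × 1 = 2, which does not hold.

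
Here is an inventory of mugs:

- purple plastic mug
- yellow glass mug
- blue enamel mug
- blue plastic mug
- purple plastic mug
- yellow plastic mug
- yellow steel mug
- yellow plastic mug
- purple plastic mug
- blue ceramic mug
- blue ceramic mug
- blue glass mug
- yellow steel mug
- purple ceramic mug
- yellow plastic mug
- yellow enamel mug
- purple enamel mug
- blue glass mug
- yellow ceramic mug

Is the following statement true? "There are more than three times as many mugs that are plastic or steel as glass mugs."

There are 9 mugs that are plastic or steel.
There are 3 glass mugs.
The claim requires 9 > 3 × 3 = 9, which does not hold.

False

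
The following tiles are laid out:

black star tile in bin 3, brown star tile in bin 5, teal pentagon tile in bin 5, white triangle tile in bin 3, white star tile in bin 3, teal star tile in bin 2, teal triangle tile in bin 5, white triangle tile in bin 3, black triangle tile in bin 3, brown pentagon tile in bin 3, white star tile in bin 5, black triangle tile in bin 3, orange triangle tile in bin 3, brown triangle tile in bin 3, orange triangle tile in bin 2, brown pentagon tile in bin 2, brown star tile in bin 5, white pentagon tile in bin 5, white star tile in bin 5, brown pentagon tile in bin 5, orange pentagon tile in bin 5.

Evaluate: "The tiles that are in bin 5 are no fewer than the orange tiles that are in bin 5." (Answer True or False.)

tiles in bin 5: 9.
orange tiles in bin 5: 1.
The claim requires 9 ≥ 1, which holds.

True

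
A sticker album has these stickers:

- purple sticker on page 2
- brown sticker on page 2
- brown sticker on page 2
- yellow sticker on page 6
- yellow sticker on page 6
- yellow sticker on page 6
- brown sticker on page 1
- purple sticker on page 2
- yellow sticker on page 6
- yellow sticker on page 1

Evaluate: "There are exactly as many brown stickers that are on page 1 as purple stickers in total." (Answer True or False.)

There is 1 brown sticker on page 1.
There are 2 purple stickers.
The claim requires 1 = 2, which does not hold.

False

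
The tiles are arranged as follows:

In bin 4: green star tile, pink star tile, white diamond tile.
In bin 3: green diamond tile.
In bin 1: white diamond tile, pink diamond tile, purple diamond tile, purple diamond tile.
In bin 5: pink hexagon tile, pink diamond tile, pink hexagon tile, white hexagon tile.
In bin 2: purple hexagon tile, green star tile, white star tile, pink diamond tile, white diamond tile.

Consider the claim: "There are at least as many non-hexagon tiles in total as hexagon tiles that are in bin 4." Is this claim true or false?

True

non-hexagon tiles: 13.
hexagon tiles in bin 4: 0.
The claim requires 13 ≥ 0, which holds.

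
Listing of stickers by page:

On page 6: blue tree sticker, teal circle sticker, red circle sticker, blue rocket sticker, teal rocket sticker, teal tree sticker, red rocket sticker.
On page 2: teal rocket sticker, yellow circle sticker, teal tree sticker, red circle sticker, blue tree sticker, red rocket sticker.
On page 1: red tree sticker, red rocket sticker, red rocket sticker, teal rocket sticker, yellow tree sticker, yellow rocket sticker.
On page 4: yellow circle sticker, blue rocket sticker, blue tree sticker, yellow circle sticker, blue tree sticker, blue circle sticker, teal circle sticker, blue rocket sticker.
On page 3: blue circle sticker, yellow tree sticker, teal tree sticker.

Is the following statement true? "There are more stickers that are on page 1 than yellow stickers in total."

There are 6 stickers on page 1.
There are 6 yellow stickers.
The claim requires 6 > 6, which does not hold.

False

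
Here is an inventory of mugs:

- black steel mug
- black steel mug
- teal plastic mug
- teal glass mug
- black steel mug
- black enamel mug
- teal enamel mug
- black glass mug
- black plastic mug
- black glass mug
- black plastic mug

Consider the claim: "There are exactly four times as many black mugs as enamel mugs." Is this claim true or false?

|black mugs| = 8.
|enamel mugs| = 2.
The claim requires 8 = 4 × 2 = 8, which holds.

True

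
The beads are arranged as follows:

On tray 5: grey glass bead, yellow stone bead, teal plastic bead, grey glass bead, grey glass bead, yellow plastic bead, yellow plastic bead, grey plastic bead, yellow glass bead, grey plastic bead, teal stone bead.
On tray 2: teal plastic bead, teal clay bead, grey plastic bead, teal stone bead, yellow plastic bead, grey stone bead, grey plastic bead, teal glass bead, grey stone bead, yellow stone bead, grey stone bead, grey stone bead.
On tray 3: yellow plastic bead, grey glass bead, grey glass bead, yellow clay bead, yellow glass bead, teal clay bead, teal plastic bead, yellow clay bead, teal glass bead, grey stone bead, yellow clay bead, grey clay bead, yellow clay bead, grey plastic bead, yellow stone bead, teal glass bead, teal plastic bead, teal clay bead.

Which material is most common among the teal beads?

plastic

Counts by material (restricted to teal beads): plastic 4, clay 3, glass 3, stone 2.
The maximum is 4, held uniquely by plastic.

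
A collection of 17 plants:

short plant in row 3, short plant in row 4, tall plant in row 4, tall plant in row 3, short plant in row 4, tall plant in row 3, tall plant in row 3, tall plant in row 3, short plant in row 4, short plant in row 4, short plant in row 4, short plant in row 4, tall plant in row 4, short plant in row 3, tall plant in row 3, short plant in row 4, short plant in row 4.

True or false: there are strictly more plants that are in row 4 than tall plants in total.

True

plants in row 4: 10.
tall plants: 7.
The claim requires 10 > 7, which holds.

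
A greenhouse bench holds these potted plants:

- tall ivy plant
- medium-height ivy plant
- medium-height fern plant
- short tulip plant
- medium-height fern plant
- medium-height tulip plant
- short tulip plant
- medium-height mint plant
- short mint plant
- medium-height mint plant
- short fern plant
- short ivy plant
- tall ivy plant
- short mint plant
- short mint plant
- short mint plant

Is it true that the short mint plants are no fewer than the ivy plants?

|short mint plants| = 4.
|ivy plants| = 4.
The claim requires 4 ≥ 4, which holds.

True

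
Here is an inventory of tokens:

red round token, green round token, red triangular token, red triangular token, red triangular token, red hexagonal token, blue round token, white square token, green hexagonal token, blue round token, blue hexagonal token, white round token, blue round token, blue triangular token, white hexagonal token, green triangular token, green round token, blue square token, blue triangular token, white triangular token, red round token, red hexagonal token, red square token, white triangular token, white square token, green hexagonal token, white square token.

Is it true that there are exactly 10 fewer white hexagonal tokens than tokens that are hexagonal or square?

True

|white hexagonal tokens| = 1.
|tokens that are hexagonal or square| = 11.
The claim requires 11 − 1 (= 10) to equal 10, which holds.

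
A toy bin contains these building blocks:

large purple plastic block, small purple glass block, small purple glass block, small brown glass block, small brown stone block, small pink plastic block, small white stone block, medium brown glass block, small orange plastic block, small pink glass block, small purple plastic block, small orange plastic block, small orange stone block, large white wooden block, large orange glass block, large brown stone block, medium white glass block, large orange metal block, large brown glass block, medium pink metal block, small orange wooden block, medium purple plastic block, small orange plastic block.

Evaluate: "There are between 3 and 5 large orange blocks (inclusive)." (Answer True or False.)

There are 2 large orange blocks.
The claim requires 3 ≤ 2 ≤ 5, which does not hold.

False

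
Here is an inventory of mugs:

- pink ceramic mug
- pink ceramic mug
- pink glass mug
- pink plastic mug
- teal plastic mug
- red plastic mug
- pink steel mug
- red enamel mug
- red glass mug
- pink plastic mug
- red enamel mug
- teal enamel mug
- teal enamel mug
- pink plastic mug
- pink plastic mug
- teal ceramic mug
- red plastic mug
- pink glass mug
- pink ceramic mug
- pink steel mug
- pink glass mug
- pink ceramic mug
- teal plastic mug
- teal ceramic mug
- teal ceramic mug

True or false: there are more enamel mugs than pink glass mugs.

|enamel mugs| = 4.
|pink glass mugs| = 3.
The claim requires 4 > 3, which holds.

True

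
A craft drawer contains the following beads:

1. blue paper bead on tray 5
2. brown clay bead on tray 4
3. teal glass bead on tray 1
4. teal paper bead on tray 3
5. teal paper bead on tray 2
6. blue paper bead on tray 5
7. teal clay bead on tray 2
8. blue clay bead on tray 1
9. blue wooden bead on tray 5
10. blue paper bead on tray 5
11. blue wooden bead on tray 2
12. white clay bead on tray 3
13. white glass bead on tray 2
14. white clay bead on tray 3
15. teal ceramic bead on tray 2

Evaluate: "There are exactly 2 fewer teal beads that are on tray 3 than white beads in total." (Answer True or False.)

True

teal beads on tray 3: 1.
white beads: 3.
The claim requires 3 − 1 (= 2) to equal 2, which holds.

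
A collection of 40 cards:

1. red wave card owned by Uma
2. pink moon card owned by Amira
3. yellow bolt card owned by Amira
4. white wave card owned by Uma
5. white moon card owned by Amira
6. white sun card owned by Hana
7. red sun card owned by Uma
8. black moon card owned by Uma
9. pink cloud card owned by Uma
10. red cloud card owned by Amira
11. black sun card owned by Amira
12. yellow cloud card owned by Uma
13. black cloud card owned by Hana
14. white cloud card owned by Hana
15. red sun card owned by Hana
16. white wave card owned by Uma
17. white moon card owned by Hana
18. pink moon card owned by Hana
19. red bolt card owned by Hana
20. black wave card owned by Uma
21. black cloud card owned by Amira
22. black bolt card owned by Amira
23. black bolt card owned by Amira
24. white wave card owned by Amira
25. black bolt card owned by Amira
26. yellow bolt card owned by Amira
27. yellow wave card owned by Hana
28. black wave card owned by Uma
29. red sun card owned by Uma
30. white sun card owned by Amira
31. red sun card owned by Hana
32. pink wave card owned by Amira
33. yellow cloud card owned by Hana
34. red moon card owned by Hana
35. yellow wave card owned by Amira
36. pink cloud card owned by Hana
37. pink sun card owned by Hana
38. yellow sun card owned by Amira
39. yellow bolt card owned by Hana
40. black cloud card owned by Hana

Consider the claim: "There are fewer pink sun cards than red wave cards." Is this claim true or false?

There is 1 pink sun card.
There is 1 red wave card.
The claim requires 1 < 1, which does not hold.

False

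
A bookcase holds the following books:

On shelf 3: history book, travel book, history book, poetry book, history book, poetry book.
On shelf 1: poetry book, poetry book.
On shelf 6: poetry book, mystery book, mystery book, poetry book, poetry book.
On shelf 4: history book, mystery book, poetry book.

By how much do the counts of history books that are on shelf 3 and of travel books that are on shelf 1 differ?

3

history books on shelf 3: 3. travel books on shelf 1: 0.
|3 − 0| = 3 − 0 = 3.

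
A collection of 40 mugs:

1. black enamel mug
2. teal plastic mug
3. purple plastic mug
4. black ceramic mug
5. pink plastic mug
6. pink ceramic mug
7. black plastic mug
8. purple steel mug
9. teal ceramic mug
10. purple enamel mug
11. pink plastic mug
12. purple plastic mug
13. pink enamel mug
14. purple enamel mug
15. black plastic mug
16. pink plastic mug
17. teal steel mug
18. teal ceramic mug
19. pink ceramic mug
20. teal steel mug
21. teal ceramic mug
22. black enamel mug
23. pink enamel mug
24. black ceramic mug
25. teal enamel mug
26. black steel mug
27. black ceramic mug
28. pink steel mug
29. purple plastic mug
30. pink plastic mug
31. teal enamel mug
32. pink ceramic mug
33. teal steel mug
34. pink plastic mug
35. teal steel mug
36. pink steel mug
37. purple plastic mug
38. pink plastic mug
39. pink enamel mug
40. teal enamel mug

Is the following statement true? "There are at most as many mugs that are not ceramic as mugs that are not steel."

True

There are 31 mugs that are not ceramic.
There are 32 mugs that are not steel.
The claim requires 31 ≤ 32, which holds.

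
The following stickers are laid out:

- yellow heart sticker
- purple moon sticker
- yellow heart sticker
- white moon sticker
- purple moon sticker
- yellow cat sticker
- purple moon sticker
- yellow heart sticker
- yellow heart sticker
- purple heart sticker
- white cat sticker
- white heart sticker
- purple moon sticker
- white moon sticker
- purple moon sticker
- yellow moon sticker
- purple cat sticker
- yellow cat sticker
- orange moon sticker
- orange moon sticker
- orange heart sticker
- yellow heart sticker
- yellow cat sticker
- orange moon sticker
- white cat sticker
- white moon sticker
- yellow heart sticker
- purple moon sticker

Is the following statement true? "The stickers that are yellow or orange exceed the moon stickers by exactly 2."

False

There are 14 stickers that are yellow or orange.
There are 13 moon stickers.
The claim requires 14 − 13 (= 1) to equal 2, which does not hold.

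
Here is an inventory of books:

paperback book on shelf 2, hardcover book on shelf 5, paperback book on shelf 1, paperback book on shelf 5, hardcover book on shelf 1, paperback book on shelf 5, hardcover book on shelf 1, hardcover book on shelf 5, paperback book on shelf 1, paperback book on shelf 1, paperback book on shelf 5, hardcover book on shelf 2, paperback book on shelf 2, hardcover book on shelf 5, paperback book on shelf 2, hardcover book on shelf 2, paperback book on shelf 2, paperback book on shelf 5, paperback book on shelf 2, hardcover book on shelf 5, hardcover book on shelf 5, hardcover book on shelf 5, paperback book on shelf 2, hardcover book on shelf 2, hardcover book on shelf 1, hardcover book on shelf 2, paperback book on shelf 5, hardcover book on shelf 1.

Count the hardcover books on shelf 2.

4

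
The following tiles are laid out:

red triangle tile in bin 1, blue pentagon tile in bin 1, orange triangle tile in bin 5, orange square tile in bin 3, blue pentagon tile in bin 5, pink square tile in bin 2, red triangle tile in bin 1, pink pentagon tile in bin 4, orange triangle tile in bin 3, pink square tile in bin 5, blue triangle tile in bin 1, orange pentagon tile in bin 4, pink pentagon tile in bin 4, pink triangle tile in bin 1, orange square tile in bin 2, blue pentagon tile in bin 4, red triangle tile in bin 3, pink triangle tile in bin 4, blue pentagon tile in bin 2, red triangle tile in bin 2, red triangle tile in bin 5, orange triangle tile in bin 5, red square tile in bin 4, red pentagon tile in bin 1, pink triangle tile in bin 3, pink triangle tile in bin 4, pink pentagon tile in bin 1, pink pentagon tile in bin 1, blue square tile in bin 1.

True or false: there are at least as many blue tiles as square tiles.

True

blue tiles: 6.
square tiles: 6.
The claim requires 6 ≥ 6, which holds.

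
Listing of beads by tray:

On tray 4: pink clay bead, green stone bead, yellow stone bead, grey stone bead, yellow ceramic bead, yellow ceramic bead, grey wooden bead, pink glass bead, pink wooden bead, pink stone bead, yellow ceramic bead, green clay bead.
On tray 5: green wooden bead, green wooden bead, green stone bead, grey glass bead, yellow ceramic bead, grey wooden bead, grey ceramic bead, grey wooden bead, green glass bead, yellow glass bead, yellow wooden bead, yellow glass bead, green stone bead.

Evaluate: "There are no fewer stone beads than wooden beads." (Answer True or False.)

False

stone beads: 6.
wooden beads: 7.
The claim requires 6 ≥ 7, which does not hold.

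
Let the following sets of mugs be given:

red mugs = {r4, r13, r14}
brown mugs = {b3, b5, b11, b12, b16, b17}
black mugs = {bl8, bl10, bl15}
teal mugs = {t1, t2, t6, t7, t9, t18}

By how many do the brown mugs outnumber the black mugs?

brown mugs: 6.
black mugs: 3.
6 − 3 = 3.

3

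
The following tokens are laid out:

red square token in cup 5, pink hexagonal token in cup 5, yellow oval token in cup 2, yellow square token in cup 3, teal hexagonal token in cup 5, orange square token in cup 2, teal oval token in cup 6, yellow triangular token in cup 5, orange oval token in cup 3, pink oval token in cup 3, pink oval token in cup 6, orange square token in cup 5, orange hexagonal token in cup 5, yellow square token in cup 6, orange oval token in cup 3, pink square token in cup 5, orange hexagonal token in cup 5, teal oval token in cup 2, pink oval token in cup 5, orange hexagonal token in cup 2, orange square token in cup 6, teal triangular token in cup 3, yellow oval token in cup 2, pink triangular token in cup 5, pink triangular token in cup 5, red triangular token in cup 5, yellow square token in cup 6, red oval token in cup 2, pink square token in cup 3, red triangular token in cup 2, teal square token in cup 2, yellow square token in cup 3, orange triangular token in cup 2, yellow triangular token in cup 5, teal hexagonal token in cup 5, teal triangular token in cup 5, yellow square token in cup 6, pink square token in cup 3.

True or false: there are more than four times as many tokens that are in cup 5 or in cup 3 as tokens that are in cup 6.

There are 23 tokens in cup 5 or in cup 3.
There are 6 tokens in cup 6.
The claim requires 23 > 4 × 6 = 24, which does not hold.

False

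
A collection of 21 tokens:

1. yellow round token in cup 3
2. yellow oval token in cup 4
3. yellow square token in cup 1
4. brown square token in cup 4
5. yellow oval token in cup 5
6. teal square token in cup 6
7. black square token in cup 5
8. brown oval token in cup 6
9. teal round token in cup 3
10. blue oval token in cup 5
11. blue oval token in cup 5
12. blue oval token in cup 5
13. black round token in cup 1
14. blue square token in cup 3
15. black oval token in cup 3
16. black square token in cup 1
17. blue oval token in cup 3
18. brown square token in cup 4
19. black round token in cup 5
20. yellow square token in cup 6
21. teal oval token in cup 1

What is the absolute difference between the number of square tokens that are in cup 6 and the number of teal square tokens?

square tokens in cup 6: 2. teal square tokens: 1.
|2 − 1| = 2 − 1 = 1.

1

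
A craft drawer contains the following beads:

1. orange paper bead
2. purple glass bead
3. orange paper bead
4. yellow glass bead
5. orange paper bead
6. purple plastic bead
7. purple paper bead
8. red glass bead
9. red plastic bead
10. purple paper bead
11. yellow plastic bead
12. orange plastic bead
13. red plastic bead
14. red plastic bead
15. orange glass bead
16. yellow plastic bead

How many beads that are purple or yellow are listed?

purple: 4; yellow: 3; together 4 + 3 = 7.

7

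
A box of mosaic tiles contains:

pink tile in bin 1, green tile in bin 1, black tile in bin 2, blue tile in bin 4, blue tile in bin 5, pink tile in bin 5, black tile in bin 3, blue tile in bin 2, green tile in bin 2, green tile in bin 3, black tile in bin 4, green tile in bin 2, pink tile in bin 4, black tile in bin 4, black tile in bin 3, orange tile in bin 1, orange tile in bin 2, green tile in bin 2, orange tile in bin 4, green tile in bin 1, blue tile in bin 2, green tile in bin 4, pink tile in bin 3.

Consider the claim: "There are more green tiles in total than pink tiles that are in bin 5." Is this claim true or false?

True

green tiles: 7.
pink tiles in bin 5: 1.
The claim requires 7 > 1, which holds.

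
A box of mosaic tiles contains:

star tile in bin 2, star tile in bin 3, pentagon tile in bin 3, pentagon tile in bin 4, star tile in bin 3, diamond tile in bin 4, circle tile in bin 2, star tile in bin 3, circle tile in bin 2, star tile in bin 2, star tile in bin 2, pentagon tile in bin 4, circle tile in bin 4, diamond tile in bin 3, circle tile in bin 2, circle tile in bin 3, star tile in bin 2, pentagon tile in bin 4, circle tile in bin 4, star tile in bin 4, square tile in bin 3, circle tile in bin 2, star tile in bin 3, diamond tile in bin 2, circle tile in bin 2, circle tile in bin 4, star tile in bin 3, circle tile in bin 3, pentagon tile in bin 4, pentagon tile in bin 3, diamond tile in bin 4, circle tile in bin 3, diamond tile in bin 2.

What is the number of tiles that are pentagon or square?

pentagon: 6; square: 1; together 6 + 1 = 7.

7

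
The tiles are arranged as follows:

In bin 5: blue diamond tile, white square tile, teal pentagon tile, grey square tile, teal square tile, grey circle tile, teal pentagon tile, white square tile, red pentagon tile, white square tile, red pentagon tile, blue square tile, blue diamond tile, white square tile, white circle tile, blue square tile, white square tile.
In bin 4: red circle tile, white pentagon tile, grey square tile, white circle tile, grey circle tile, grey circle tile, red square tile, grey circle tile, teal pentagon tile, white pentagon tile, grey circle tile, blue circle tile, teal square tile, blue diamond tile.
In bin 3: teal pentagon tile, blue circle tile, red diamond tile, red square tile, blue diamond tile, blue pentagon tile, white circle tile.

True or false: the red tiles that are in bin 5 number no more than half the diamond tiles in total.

True

|red tiles in bin 5| = 2.
|diamond tiles| = 5.
The claim requires 2 × 2 = 4 ≤ 5, which holds.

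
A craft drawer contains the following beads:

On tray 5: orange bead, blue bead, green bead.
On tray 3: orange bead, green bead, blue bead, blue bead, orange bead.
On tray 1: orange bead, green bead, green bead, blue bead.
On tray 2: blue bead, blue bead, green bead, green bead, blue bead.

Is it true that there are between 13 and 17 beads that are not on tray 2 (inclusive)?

beads that are not on tray 2: 12.
The claim requires 13 ≤ 12 ≤ 17, which does not hold.

False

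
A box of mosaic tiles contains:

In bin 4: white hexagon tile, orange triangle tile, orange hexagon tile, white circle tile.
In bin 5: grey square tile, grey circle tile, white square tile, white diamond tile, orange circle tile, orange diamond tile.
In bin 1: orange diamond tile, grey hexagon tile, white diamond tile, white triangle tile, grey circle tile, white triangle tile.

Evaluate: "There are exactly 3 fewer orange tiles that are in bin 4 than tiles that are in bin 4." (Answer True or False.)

|orange tiles in bin 4| = 2.
|tiles in bin 4| = 4.
The claim requires 4 − 2 (= 2) to equal 3, which does not hold.

False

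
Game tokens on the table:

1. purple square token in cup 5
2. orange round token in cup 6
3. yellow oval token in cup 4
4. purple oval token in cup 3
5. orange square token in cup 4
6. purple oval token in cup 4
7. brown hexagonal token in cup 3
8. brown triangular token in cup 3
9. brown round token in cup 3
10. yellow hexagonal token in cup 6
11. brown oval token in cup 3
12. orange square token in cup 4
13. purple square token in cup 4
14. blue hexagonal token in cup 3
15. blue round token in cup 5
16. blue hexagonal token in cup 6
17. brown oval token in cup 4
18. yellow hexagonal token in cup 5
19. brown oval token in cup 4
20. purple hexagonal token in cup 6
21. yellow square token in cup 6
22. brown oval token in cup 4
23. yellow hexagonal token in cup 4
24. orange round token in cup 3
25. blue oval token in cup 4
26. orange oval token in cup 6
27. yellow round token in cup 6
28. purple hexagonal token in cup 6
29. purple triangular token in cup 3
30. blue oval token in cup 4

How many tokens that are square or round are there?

round: 5; square: 5; together 5 + 5 = 10.

10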